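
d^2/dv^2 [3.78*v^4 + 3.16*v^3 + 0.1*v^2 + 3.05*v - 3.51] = 45.36*v^2 + 18.96*v + 0.2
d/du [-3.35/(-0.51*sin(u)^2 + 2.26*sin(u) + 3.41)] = (7.571 - 3.417*sin(u))*cos(u)/(-0.51*sin(u)^2 + 2.26*sin(u) + 3.41)^2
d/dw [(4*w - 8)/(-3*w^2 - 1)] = 4*(-3*w^2 + 6*w*(w - 2) - 1)/(3*w^2 + 1)^2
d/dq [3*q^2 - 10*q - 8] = 6*q - 10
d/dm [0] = 0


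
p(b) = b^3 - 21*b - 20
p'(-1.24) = -16.39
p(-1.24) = 4.13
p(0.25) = -25.23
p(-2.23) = 15.74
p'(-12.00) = 411.00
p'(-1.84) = -10.84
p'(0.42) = -20.47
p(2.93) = -56.38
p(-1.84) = 12.41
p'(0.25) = -20.81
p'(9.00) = 222.00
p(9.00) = 520.00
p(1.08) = -41.42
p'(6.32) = 98.83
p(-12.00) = -1496.00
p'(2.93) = 4.75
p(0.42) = -28.75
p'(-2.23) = -6.08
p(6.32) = 99.72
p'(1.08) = -17.50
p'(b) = 3*b^2 - 21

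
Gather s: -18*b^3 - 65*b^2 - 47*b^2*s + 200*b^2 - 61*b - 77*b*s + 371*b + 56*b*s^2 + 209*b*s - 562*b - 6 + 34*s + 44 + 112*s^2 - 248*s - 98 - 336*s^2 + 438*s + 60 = -18*b^3 + 135*b^2 - 252*b + s^2*(56*b - 224) + s*(-47*b^2 + 132*b + 224)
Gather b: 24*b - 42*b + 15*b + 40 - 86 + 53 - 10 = -3*b - 3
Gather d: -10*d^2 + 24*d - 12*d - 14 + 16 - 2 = -10*d^2 + 12*d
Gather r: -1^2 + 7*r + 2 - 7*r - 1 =0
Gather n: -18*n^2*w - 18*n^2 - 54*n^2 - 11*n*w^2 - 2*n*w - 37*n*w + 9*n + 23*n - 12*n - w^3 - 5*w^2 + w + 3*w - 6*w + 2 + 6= n^2*(-18*w - 72) + n*(-11*w^2 - 39*w + 20) - w^3 - 5*w^2 - 2*w + 8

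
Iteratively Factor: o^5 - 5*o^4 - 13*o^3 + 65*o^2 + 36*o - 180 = (o - 2)*(o^4 - 3*o^3 - 19*o^2 + 27*o + 90) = (o - 2)*(o + 3)*(o^3 - 6*o^2 - o + 30) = (o - 2)*(o + 2)*(o + 3)*(o^2 - 8*o + 15) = (o - 5)*(o - 2)*(o + 2)*(o + 3)*(o - 3)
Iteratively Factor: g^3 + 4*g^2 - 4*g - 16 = (g + 2)*(g^2 + 2*g - 8) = (g - 2)*(g + 2)*(g + 4)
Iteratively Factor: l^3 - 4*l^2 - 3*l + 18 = (l - 3)*(l^2 - l - 6) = (l - 3)*(l + 2)*(l - 3)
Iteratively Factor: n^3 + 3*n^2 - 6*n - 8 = (n + 1)*(n^2 + 2*n - 8) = (n - 2)*(n + 1)*(n + 4)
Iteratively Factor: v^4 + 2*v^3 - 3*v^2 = (v + 3)*(v^3 - v^2) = (v - 1)*(v + 3)*(v^2) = v*(v - 1)*(v + 3)*(v)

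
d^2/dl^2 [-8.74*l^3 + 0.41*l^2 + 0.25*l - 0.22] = 0.82 - 52.44*l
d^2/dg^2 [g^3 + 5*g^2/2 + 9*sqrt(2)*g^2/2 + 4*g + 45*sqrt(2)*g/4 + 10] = 6*g + 5 + 9*sqrt(2)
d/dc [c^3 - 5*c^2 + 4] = c*(3*c - 10)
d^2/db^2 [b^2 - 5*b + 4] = 2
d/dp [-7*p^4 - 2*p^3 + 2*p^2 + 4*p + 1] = -28*p^3 - 6*p^2 + 4*p + 4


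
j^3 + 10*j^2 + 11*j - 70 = (j - 2)*(j + 5)*(j + 7)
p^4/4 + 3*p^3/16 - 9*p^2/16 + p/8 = p*(p/4 + 1/2)*(p - 1)*(p - 1/4)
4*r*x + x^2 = x*(4*r + x)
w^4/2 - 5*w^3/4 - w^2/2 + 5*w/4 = w*(w/2 + 1/2)*(w - 5/2)*(w - 1)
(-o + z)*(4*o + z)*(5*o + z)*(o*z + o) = -20*o^4*z - 20*o^4 + 11*o^3*z^2 + 11*o^3*z + 8*o^2*z^3 + 8*o^2*z^2 + o*z^4 + o*z^3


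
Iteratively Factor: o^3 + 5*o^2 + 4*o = (o + 1)*(o^2 + 4*o) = o*(o + 1)*(o + 4)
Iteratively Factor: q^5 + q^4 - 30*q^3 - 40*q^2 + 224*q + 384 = (q + 3)*(q^4 - 2*q^3 - 24*q^2 + 32*q + 128) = (q + 2)*(q + 3)*(q^3 - 4*q^2 - 16*q + 64) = (q - 4)*(q + 2)*(q + 3)*(q^2 - 16) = (q - 4)^2*(q + 2)*(q + 3)*(q + 4)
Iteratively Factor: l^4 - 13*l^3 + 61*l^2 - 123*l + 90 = (l - 5)*(l^3 - 8*l^2 + 21*l - 18) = (l - 5)*(l - 3)*(l^2 - 5*l + 6) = (l - 5)*(l - 3)*(l - 2)*(l - 3)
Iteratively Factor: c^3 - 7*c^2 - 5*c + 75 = (c - 5)*(c^2 - 2*c - 15) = (c - 5)*(c + 3)*(c - 5)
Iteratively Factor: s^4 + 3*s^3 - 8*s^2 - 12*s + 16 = (s + 4)*(s^3 - s^2 - 4*s + 4) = (s + 2)*(s + 4)*(s^2 - 3*s + 2) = (s - 2)*(s + 2)*(s + 4)*(s - 1)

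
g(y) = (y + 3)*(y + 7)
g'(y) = 2*y + 10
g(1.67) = 40.49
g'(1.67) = 13.34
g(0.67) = 28.15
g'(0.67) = 11.34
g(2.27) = 48.85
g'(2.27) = 14.54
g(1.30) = 35.69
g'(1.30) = 12.60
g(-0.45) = 16.70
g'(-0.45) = 9.10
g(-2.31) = 3.24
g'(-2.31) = 5.38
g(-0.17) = 19.33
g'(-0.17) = 9.66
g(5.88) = 114.37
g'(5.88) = 21.76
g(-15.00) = 96.00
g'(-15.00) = -20.00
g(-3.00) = 0.00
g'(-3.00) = 4.00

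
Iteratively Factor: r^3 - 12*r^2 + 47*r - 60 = (r - 3)*(r^2 - 9*r + 20) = (r - 5)*(r - 3)*(r - 4)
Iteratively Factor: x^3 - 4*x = (x)*(x^2 - 4) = x*(x + 2)*(x - 2)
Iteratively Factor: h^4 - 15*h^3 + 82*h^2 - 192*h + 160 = (h - 4)*(h^3 - 11*h^2 + 38*h - 40) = (h - 4)*(h - 2)*(h^2 - 9*h + 20) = (h - 5)*(h - 4)*(h - 2)*(h - 4)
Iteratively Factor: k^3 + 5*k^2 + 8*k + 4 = (k + 2)*(k^2 + 3*k + 2) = (k + 1)*(k + 2)*(k + 2)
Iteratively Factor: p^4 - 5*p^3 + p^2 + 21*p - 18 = (p - 3)*(p^3 - 2*p^2 - 5*p + 6) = (p - 3)*(p + 2)*(p^2 - 4*p + 3) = (p - 3)*(p - 1)*(p + 2)*(p - 3)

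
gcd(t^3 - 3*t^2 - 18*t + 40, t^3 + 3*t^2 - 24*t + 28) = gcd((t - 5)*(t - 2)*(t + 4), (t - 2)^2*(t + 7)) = t - 2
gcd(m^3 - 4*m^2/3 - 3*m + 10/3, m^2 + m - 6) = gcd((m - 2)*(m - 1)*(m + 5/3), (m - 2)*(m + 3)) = m - 2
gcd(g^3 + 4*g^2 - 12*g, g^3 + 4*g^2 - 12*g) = g^3 + 4*g^2 - 12*g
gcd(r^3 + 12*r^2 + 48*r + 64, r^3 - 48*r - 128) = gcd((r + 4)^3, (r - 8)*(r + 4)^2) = r^2 + 8*r + 16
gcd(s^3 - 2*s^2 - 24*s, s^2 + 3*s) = s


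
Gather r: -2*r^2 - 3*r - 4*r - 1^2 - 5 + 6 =-2*r^2 - 7*r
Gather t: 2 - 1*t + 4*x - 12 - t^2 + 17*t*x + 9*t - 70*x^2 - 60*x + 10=-t^2 + t*(17*x + 8) - 70*x^2 - 56*x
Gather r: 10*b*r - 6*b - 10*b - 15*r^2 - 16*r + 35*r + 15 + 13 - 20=-16*b - 15*r^2 + r*(10*b + 19) + 8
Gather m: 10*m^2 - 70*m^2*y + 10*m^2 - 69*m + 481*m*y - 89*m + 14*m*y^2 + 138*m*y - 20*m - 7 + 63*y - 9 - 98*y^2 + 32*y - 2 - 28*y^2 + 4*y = m^2*(20 - 70*y) + m*(14*y^2 + 619*y - 178) - 126*y^2 + 99*y - 18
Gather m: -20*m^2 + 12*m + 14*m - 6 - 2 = -20*m^2 + 26*m - 8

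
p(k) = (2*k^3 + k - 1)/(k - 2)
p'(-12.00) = -44.09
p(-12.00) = 247.79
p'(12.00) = 51.83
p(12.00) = 346.70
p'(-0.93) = -1.70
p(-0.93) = 1.21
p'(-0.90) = -1.62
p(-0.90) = 1.16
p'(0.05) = -0.27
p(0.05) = 0.49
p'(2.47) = -63.08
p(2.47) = 67.25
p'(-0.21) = -0.32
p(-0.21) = 0.56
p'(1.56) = -77.57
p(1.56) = -18.53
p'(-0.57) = -0.85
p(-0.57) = 0.76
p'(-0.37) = -0.51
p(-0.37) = 0.62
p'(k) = (6*k^2 + 1)/(k - 2) - (2*k^3 + k - 1)/(k - 2)^2 = (4*k^3 - 12*k^2 - 1)/(k^2 - 4*k + 4)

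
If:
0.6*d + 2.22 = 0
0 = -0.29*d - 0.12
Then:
No Solution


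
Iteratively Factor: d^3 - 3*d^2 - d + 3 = (d - 3)*(d^2 - 1) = (d - 3)*(d - 1)*(d + 1)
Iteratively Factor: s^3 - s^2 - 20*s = (s - 5)*(s^2 + 4*s) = s*(s - 5)*(s + 4)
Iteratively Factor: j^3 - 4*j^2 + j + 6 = (j + 1)*(j^2 - 5*j + 6) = (j - 3)*(j + 1)*(j - 2)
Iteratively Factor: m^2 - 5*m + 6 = (m - 3)*(m - 2)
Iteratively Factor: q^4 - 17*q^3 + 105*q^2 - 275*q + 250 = (q - 5)*(q^3 - 12*q^2 + 45*q - 50) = (q - 5)^2*(q^2 - 7*q + 10) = (q - 5)^3*(q - 2)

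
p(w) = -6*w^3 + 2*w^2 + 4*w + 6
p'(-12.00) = -2636.00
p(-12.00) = 10614.00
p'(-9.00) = -1490.00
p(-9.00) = 4506.00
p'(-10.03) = -1846.94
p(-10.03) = 6221.24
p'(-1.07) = -20.89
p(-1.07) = 11.36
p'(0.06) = 4.18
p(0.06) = 6.25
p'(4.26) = -305.62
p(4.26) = -404.52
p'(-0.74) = -8.82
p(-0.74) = 6.57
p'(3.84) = -246.06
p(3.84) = -288.89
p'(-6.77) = -848.07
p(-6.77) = 1932.32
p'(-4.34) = -352.40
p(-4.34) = 516.79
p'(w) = -18*w^2 + 4*w + 4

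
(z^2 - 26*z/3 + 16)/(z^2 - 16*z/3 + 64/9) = 3*(z - 6)/(3*z - 8)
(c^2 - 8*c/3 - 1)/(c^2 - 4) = (c^2 - 8*c/3 - 1)/(c^2 - 4)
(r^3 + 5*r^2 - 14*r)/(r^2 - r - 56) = r*(r - 2)/(r - 8)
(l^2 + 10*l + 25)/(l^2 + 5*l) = (l + 5)/l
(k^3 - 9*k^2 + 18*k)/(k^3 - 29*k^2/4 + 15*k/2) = 4*(k - 3)/(4*k - 5)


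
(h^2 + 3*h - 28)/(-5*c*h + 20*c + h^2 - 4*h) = (-h - 7)/(5*c - h)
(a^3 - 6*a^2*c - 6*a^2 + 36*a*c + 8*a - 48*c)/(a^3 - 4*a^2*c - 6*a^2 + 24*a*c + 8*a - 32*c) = (a - 6*c)/(a - 4*c)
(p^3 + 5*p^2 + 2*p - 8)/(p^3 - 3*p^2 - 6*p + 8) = (p + 4)/(p - 4)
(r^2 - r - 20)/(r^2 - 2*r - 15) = (r + 4)/(r + 3)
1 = 1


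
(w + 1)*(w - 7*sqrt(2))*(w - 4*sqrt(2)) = w^3 - 11*sqrt(2)*w^2 + w^2 - 11*sqrt(2)*w + 56*w + 56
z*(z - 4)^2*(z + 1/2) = z^4 - 15*z^3/2 + 12*z^2 + 8*z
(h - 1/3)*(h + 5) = h^2 + 14*h/3 - 5/3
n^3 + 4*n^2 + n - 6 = (n - 1)*(n + 2)*(n + 3)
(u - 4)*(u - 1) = u^2 - 5*u + 4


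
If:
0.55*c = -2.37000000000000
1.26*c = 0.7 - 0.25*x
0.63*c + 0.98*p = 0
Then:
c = -4.31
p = 2.77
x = 24.52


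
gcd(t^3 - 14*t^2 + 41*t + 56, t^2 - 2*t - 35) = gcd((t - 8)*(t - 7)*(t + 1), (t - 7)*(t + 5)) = t - 7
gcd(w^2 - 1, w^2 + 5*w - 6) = w - 1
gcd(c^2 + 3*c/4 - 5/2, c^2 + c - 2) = c + 2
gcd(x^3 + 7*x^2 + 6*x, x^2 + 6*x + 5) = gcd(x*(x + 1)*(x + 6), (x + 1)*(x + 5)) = x + 1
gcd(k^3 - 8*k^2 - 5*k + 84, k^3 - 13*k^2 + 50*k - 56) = k^2 - 11*k + 28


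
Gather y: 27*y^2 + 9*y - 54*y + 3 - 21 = 27*y^2 - 45*y - 18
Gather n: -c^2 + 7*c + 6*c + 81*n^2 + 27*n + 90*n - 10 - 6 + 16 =-c^2 + 13*c + 81*n^2 + 117*n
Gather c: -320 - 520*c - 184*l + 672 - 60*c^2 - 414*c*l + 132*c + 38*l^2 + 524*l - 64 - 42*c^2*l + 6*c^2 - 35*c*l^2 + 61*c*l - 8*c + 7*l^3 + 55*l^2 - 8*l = c^2*(-42*l - 54) + c*(-35*l^2 - 353*l - 396) + 7*l^3 + 93*l^2 + 332*l + 288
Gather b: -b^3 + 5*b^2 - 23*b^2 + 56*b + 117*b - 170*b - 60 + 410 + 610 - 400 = -b^3 - 18*b^2 + 3*b + 560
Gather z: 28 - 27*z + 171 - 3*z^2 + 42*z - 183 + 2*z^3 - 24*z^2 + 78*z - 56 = 2*z^3 - 27*z^2 + 93*z - 40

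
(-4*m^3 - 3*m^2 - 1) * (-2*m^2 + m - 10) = 8*m^5 + 2*m^4 + 37*m^3 + 32*m^2 - m + 10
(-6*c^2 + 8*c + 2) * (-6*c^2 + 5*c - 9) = 36*c^4 - 78*c^3 + 82*c^2 - 62*c - 18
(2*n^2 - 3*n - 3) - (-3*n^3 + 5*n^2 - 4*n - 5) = 3*n^3 - 3*n^2 + n + 2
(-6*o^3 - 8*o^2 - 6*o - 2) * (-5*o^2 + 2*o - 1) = 30*o^5 + 28*o^4 + 20*o^3 + 6*o^2 + 2*o + 2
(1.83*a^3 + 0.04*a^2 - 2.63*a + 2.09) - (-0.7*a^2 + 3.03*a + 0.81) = 1.83*a^3 + 0.74*a^2 - 5.66*a + 1.28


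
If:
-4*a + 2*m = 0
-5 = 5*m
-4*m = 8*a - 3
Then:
No Solution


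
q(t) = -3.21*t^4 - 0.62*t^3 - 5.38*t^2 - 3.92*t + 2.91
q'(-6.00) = 2767.12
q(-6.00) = -4193.49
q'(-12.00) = 22044.88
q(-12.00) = -66215.97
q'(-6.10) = 2906.94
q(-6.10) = -4477.15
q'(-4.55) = 1216.01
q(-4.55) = -1408.02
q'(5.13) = -1841.54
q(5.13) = -2465.67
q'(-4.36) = 1071.84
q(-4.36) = -1190.87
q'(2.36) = -208.45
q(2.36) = -144.03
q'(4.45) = -1220.11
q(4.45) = -1434.47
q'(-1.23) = 30.39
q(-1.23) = -6.60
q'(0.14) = -5.50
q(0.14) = 2.25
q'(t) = -12.84*t^3 - 1.86*t^2 - 10.76*t - 3.92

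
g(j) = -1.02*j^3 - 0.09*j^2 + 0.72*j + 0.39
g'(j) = -3.06*j^2 - 0.18*j + 0.72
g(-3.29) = 33.37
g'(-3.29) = -31.81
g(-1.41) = 2.06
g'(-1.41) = -5.11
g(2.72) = -18.84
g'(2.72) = -22.41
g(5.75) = -192.36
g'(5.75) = -101.49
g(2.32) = -11.16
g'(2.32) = -16.17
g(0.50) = 0.60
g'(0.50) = -0.14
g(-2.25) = 9.93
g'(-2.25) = -14.37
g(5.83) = -200.59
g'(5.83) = -104.34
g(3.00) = -25.80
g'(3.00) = -27.36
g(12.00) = -1766.49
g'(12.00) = -442.08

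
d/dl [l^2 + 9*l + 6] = 2*l + 9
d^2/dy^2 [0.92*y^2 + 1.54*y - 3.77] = 1.84000000000000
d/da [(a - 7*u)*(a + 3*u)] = 2*a - 4*u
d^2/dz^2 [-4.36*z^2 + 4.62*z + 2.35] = -8.72000000000000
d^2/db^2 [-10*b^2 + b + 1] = -20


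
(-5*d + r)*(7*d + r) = -35*d^2 + 2*d*r + r^2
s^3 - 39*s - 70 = (s - 7)*(s + 2)*(s + 5)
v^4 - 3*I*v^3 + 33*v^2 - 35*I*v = v*(v - 7*I)*(v - I)*(v + 5*I)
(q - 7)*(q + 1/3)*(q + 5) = q^3 - 5*q^2/3 - 107*q/3 - 35/3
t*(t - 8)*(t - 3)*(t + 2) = t^4 - 9*t^3 + 2*t^2 + 48*t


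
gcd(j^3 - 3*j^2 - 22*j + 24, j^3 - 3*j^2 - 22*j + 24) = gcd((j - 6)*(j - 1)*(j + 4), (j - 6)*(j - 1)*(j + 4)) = j^3 - 3*j^2 - 22*j + 24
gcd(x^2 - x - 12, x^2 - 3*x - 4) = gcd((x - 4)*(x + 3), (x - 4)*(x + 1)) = x - 4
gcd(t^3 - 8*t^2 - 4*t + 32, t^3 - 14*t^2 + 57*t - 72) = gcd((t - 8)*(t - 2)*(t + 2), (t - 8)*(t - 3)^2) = t - 8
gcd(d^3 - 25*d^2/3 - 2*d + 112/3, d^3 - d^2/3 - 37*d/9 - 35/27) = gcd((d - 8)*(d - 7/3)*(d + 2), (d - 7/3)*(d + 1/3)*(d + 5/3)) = d - 7/3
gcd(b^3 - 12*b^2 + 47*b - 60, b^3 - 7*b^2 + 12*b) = b^2 - 7*b + 12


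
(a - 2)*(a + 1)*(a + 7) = a^3 + 6*a^2 - 9*a - 14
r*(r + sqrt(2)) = r^2 + sqrt(2)*r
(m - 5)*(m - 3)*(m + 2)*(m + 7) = m^4 + m^3 - 43*m^2 + 23*m + 210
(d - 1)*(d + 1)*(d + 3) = d^3 + 3*d^2 - d - 3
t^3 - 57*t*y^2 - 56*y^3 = (t - 8*y)*(t + y)*(t + 7*y)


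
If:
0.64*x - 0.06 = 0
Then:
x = 0.09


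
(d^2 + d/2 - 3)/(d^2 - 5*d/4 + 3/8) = 4*(2*d^2 + d - 6)/(8*d^2 - 10*d + 3)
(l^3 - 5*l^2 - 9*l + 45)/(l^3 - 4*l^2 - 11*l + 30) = (l - 3)/(l - 2)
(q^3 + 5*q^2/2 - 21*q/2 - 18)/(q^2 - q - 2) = (-q^3 - 5*q^2/2 + 21*q/2 + 18)/(-q^2 + q + 2)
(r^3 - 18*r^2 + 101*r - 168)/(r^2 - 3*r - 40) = (r^2 - 10*r + 21)/(r + 5)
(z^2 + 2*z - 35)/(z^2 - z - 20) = (z + 7)/(z + 4)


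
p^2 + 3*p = p*(p + 3)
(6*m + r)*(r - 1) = 6*m*r - 6*m + r^2 - r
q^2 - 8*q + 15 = (q - 5)*(q - 3)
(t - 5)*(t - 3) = t^2 - 8*t + 15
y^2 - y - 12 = (y - 4)*(y + 3)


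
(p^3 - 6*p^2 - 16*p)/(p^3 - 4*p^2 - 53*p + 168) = p*(p + 2)/(p^2 + 4*p - 21)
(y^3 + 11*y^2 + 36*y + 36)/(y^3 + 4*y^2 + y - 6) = (y + 6)/(y - 1)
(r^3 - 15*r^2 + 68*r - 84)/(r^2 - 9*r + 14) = r - 6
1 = 1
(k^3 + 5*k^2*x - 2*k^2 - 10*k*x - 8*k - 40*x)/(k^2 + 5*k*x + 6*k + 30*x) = (k^2 - 2*k - 8)/(k + 6)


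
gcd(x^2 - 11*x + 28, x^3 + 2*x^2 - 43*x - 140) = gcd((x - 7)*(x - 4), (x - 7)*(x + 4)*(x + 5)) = x - 7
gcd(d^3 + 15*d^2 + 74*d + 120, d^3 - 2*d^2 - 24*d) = d + 4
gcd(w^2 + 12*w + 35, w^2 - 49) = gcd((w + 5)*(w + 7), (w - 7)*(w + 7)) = w + 7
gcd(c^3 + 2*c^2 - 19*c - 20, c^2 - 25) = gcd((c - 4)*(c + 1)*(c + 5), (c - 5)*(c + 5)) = c + 5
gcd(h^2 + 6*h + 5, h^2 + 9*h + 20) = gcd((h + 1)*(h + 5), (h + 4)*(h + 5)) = h + 5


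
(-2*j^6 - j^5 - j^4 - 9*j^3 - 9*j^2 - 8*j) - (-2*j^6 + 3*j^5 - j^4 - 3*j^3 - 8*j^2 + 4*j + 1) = -4*j^5 - 6*j^3 - j^2 - 12*j - 1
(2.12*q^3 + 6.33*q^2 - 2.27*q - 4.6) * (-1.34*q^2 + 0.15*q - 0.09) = -2.8408*q^5 - 8.1642*q^4 + 3.8005*q^3 + 5.2538*q^2 - 0.4857*q + 0.414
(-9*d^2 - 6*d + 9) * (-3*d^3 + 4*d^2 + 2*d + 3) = 27*d^5 - 18*d^4 - 69*d^3 - 3*d^2 + 27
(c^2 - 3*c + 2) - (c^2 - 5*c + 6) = 2*c - 4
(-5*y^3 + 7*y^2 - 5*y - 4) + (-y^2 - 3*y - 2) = -5*y^3 + 6*y^2 - 8*y - 6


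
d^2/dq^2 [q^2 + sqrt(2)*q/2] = 2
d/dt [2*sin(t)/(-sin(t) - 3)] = -6*cos(t)/(sin(t) + 3)^2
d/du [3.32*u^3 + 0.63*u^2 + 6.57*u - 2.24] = 9.96*u^2 + 1.26*u + 6.57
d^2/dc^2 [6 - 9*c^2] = -18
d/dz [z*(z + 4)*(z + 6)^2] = 4*z^3 + 48*z^2 + 168*z + 144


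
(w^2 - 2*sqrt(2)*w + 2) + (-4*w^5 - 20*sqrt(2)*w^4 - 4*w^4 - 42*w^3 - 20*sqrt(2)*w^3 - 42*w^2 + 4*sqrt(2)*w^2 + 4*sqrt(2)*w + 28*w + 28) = -4*w^5 - 20*sqrt(2)*w^4 - 4*w^4 - 42*w^3 - 20*sqrt(2)*w^3 - 41*w^2 + 4*sqrt(2)*w^2 + 2*sqrt(2)*w + 28*w + 30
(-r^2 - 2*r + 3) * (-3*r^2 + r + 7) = 3*r^4 + 5*r^3 - 18*r^2 - 11*r + 21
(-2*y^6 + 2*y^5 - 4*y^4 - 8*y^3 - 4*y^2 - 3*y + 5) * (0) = 0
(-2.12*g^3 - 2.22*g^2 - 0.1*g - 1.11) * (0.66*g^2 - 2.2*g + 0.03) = -1.3992*g^5 + 3.1988*g^4 + 4.7544*g^3 - 0.5792*g^2 + 2.439*g - 0.0333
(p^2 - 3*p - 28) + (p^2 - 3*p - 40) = 2*p^2 - 6*p - 68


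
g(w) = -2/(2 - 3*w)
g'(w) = -6/(2 - 3*w)^2 = -6/(3*w - 2)^2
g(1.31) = 1.04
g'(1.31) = -1.61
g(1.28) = 1.09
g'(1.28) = -1.77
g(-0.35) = -0.66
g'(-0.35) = -0.64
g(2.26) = 0.42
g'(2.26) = -0.26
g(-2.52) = -0.21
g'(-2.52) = -0.07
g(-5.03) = -0.12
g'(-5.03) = -0.02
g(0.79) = 5.41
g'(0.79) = -43.83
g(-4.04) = -0.14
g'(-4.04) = -0.03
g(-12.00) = -0.05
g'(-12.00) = 0.00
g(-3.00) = -0.18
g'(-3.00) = -0.05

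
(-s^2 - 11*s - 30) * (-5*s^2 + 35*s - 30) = 5*s^4 + 20*s^3 - 205*s^2 - 720*s + 900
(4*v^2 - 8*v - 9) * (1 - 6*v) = -24*v^3 + 52*v^2 + 46*v - 9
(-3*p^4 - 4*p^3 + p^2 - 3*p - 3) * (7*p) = -21*p^5 - 28*p^4 + 7*p^3 - 21*p^2 - 21*p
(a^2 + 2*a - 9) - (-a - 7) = a^2 + 3*a - 2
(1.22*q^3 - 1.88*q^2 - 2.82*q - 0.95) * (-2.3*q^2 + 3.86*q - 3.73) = -2.806*q^5 + 9.0332*q^4 - 5.3214*q^3 - 1.6878*q^2 + 6.8516*q + 3.5435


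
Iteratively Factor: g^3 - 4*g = (g + 2)*(g^2 - 2*g) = (g - 2)*(g + 2)*(g)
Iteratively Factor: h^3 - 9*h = (h - 3)*(h^2 + 3*h) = h*(h - 3)*(h + 3)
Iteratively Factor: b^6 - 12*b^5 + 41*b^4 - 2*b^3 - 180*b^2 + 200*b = (b + 2)*(b^5 - 14*b^4 + 69*b^3 - 140*b^2 + 100*b) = (b - 5)*(b + 2)*(b^4 - 9*b^3 + 24*b^2 - 20*b) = (b - 5)^2*(b + 2)*(b^3 - 4*b^2 + 4*b) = (b - 5)^2*(b - 2)*(b + 2)*(b^2 - 2*b) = b*(b - 5)^2*(b - 2)*(b + 2)*(b - 2)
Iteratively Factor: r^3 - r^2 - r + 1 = (r + 1)*(r^2 - 2*r + 1) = (r - 1)*(r + 1)*(r - 1)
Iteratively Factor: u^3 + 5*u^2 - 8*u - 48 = (u - 3)*(u^2 + 8*u + 16) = (u - 3)*(u + 4)*(u + 4)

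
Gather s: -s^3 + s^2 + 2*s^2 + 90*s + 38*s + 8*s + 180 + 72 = -s^3 + 3*s^2 + 136*s + 252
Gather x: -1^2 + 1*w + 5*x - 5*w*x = w + x*(5 - 5*w) - 1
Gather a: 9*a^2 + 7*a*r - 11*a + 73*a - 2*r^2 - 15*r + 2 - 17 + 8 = 9*a^2 + a*(7*r + 62) - 2*r^2 - 15*r - 7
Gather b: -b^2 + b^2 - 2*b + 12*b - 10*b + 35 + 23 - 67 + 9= 0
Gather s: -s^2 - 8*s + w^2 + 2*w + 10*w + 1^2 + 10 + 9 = -s^2 - 8*s + w^2 + 12*w + 20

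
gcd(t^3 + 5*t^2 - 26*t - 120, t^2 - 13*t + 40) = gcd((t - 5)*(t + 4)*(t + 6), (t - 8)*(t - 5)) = t - 5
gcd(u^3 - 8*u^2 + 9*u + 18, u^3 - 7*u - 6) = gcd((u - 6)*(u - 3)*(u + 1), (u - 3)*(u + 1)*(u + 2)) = u^2 - 2*u - 3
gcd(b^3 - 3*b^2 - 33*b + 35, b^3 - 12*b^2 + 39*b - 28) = b^2 - 8*b + 7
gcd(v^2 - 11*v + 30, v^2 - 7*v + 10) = v - 5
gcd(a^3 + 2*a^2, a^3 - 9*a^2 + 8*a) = a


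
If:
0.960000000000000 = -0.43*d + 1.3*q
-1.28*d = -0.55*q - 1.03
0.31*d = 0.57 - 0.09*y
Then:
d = 1.31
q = 1.17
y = 1.83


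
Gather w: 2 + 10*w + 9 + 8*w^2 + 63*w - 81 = 8*w^2 + 73*w - 70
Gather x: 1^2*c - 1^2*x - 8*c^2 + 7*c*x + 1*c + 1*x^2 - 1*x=-8*c^2 + 2*c + x^2 + x*(7*c - 2)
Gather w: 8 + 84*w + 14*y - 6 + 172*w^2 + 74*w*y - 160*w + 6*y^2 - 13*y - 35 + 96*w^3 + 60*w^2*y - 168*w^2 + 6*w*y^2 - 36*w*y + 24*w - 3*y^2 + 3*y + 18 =96*w^3 + w^2*(60*y + 4) + w*(6*y^2 + 38*y - 52) + 3*y^2 + 4*y - 15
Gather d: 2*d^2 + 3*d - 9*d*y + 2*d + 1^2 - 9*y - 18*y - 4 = 2*d^2 + d*(5 - 9*y) - 27*y - 3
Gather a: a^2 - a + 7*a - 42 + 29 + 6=a^2 + 6*a - 7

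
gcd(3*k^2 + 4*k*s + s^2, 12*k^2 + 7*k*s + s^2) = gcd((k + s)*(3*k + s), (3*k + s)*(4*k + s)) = 3*k + s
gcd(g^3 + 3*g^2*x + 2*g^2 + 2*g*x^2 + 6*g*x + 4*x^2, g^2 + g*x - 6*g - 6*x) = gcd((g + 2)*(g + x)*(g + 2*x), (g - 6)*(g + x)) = g + x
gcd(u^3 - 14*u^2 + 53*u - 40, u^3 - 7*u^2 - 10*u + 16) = u^2 - 9*u + 8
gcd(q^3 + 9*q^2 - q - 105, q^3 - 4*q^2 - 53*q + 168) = q^2 + 4*q - 21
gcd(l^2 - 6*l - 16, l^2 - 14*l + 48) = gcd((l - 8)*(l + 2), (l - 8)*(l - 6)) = l - 8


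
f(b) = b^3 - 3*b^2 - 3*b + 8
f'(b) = 3*b^2 - 6*b - 3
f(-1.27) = 4.92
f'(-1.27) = 9.46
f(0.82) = 4.07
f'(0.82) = -5.90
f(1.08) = 2.52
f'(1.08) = -5.98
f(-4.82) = -159.22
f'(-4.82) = 95.62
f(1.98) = -1.94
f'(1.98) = -3.12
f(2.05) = -2.14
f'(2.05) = -2.69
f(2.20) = -2.47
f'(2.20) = -1.68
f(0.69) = 4.83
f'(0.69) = -5.71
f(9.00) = 467.00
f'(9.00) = 186.00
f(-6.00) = -298.00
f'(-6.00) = 141.00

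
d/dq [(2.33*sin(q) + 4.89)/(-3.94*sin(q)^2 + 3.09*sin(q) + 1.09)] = (9.1802*sin(q)^2 + 38.5332*sin(q) - 12.5704)*cos(q)/(15.5236*sin(q)^4 - 24.3492*sin(q)^3 + 0.9589*sin(q)^2 + 6.7362*sin(q) + 1.1881)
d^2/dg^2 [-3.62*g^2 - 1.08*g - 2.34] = -7.24000000000000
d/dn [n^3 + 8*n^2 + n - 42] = 3*n^2 + 16*n + 1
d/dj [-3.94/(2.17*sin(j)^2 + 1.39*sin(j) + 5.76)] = (17.0996*sin(j) + 5.4766)*cos(j)/(2.17*sin(j)^2 + 1.39*sin(j) + 5.76)^2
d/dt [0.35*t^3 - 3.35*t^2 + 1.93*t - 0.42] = 1.05*t^2 - 6.7*t + 1.93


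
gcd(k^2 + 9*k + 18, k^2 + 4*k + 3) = k + 3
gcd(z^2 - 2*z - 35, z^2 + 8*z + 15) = z + 5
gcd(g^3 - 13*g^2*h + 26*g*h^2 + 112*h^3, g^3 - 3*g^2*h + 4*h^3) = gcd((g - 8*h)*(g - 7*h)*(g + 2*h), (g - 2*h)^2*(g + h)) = 1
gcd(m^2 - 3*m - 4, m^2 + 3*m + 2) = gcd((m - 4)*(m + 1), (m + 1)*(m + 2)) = m + 1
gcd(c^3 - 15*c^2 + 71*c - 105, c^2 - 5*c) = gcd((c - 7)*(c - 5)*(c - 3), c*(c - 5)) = c - 5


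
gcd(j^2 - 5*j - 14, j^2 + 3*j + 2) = j + 2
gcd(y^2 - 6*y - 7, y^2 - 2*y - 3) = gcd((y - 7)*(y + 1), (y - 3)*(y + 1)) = y + 1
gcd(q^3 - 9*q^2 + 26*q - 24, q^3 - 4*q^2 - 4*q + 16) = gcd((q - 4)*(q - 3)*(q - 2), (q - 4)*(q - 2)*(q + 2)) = q^2 - 6*q + 8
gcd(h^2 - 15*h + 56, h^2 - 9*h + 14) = h - 7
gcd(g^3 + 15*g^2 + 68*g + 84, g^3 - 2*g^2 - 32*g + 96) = g + 6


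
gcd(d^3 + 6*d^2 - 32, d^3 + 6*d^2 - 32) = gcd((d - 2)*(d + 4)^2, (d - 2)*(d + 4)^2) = d^3 + 6*d^2 - 32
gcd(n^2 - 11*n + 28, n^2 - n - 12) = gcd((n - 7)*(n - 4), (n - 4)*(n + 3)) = n - 4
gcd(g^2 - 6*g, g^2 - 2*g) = g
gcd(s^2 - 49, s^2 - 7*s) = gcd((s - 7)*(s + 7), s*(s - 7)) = s - 7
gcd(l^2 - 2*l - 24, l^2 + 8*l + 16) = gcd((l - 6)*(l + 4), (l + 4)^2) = l + 4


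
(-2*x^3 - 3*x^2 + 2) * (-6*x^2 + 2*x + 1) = 12*x^5 + 14*x^4 - 8*x^3 - 15*x^2 + 4*x + 2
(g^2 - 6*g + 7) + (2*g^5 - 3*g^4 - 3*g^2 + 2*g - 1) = 2*g^5 - 3*g^4 - 2*g^2 - 4*g + 6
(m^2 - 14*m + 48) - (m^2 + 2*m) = 48 - 16*m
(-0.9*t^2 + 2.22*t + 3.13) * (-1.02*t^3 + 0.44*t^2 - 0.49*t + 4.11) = 0.918*t^5 - 2.6604*t^4 - 1.7748*t^3 - 3.4096*t^2 + 7.5905*t + 12.8643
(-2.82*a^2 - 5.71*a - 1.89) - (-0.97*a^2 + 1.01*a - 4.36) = -1.85*a^2 - 6.72*a + 2.47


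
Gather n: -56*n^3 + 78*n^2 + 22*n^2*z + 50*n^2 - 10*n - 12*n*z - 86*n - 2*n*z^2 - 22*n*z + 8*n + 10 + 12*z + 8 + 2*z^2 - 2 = -56*n^3 + n^2*(22*z + 128) + n*(-2*z^2 - 34*z - 88) + 2*z^2 + 12*z + 16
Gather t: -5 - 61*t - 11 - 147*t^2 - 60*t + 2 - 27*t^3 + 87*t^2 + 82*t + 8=-27*t^3 - 60*t^2 - 39*t - 6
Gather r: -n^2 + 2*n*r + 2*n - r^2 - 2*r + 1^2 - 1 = -n^2 + 2*n - r^2 + r*(2*n - 2)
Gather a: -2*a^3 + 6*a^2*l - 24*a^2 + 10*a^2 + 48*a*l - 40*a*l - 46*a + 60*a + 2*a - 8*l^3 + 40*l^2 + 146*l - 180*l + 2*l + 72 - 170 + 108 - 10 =-2*a^3 + a^2*(6*l - 14) + a*(8*l + 16) - 8*l^3 + 40*l^2 - 32*l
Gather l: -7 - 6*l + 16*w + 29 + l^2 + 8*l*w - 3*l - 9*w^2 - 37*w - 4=l^2 + l*(8*w - 9) - 9*w^2 - 21*w + 18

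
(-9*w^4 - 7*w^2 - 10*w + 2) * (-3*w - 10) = 27*w^5 + 90*w^4 + 21*w^3 + 100*w^2 + 94*w - 20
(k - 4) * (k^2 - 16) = k^3 - 4*k^2 - 16*k + 64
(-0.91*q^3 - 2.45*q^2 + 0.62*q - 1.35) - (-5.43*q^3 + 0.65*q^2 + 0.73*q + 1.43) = 4.52*q^3 - 3.1*q^2 - 0.11*q - 2.78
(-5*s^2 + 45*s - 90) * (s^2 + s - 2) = -5*s^4 + 40*s^3 - 35*s^2 - 180*s + 180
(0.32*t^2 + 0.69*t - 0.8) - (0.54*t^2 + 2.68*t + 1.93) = -0.22*t^2 - 1.99*t - 2.73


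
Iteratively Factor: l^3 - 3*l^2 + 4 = (l - 2)*(l^2 - l - 2) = (l - 2)^2*(l + 1)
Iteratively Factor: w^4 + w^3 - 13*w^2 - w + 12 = (w + 1)*(w^3 - 13*w + 12) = (w - 1)*(w + 1)*(w^2 + w - 12) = (w - 1)*(w + 1)*(w + 4)*(w - 3)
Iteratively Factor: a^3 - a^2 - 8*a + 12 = (a + 3)*(a^2 - 4*a + 4) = (a - 2)*(a + 3)*(a - 2)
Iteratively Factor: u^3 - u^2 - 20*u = (u + 4)*(u^2 - 5*u) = (u - 5)*(u + 4)*(u)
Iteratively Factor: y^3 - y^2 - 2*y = (y + 1)*(y^2 - 2*y) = y*(y + 1)*(y - 2)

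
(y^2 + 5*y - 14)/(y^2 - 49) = (y - 2)/(y - 7)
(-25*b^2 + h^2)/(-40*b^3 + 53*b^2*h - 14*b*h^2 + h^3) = (5*b + h)/(8*b^2 - 9*b*h + h^2)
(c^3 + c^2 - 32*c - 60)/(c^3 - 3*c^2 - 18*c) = (c^2 + 7*c + 10)/(c*(c + 3))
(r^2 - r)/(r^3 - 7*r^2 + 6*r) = 1/(r - 6)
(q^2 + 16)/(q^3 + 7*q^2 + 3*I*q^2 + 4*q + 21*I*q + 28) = (q - 4*I)/(q^2 + q*(7 - I) - 7*I)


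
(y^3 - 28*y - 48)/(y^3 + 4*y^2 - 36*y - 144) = (y + 2)/(y + 6)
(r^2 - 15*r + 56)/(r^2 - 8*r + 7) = (r - 8)/(r - 1)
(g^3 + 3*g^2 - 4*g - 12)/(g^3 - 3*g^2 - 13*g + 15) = (g^2 - 4)/(g^2 - 6*g + 5)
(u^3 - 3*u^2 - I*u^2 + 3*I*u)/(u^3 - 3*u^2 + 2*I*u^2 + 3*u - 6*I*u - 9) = u/(u + 3*I)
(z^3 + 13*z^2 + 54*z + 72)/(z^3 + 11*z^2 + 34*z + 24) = (z + 3)/(z + 1)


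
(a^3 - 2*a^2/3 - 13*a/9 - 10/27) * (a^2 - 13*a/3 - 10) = a^5 - 5*a^4 - 77*a^3/9 + 113*a^2/9 + 1300*a/81 + 100/27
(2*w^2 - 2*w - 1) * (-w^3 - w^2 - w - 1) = -2*w^5 + w^3 + w^2 + 3*w + 1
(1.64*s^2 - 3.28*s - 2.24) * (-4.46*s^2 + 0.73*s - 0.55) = -7.3144*s^4 + 15.826*s^3 + 6.694*s^2 + 0.1688*s + 1.232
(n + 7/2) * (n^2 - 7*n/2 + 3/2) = n^3 - 43*n/4 + 21/4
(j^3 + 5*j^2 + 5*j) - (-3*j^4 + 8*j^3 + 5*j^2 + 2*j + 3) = 3*j^4 - 7*j^3 + 3*j - 3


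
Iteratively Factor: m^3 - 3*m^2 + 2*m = (m - 2)*(m^2 - m) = m*(m - 2)*(m - 1)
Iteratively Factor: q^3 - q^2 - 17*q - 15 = (q + 3)*(q^2 - 4*q - 5) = (q + 1)*(q + 3)*(q - 5)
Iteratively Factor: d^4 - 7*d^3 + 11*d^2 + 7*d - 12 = (d - 3)*(d^3 - 4*d^2 - d + 4) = (d - 3)*(d + 1)*(d^2 - 5*d + 4) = (d - 4)*(d - 3)*(d + 1)*(d - 1)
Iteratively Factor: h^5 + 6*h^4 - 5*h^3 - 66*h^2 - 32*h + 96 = (h - 3)*(h^4 + 9*h^3 + 22*h^2 - 32) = (h - 3)*(h - 1)*(h^3 + 10*h^2 + 32*h + 32) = (h - 3)*(h - 1)*(h + 4)*(h^2 + 6*h + 8) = (h - 3)*(h - 1)*(h + 4)^2*(h + 2)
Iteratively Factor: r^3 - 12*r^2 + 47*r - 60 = (r - 3)*(r^2 - 9*r + 20) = (r - 4)*(r - 3)*(r - 5)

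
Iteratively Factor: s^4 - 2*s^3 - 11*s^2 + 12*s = (s + 3)*(s^3 - 5*s^2 + 4*s) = s*(s + 3)*(s^2 - 5*s + 4) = s*(s - 1)*(s + 3)*(s - 4)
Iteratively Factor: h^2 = (h)*(h)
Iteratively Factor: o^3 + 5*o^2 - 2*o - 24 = (o + 4)*(o^2 + o - 6) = (o + 3)*(o + 4)*(o - 2)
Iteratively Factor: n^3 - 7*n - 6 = (n + 1)*(n^2 - n - 6) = (n + 1)*(n + 2)*(n - 3)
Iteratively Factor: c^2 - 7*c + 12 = (c - 3)*(c - 4)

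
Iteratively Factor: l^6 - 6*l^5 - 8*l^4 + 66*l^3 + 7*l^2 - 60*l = (l - 5)*(l^5 - l^4 - 13*l^3 + l^2 + 12*l) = (l - 5)*(l + 3)*(l^4 - 4*l^3 - l^2 + 4*l) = l*(l - 5)*(l + 3)*(l^3 - 4*l^2 - l + 4) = l*(l - 5)*(l - 1)*(l + 3)*(l^2 - 3*l - 4) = l*(l - 5)*(l - 4)*(l - 1)*(l + 3)*(l + 1)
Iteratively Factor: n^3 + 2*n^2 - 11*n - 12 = (n - 3)*(n^2 + 5*n + 4) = (n - 3)*(n + 1)*(n + 4)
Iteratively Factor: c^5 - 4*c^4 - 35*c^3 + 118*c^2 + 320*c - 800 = (c + 4)*(c^4 - 8*c^3 - 3*c^2 + 130*c - 200) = (c - 5)*(c + 4)*(c^3 - 3*c^2 - 18*c + 40) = (c - 5)^2*(c + 4)*(c^2 + 2*c - 8) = (c - 5)^2*(c - 2)*(c + 4)*(c + 4)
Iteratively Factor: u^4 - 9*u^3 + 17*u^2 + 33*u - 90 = (u - 3)*(u^3 - 6*u^2 - u + 30) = (u - 5)*(u - 3)*(u^2 - u - 6) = (u - 5)*(u - 3)*(u + 2)*(u - 3)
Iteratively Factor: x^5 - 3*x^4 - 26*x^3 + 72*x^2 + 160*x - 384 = (x - 4)*(x^4 + x^3 - 22*x^2 - 16*x + 96) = (x - 4)*(x + 3)*(x^3 - 2*x^2 - 16*x + 32) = (x - 4)^2*(x + 3)*(x^2 + 2*x - 8) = (x - 4)^2*(x - 2)*(x + 3)*(x + 4)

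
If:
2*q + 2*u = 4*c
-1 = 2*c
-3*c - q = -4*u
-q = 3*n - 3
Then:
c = -1/2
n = 7/6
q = -1/2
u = -1/2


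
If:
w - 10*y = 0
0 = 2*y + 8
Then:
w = -40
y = -4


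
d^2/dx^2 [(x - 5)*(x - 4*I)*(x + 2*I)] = 6*x - 10 - 4*I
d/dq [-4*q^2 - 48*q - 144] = -8*q - 48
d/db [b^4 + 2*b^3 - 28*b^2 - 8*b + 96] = 4*b^3 + 6*b^2 - 56*b - 8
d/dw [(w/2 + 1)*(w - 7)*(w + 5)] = 3*w^2/2 - 39/2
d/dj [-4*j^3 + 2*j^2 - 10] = 4*j*(1 - 3*j)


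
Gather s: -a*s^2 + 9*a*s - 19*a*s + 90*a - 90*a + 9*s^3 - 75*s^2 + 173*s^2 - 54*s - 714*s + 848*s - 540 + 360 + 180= 9*s^3 + s^2*(98 - a) + s*(80 - 10*a)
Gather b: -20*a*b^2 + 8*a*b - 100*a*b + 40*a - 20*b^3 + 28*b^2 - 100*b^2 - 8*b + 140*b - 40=40*a - 20*b^3 + b^2*(-20*a - 72) + b*(132 - 92*a) - 40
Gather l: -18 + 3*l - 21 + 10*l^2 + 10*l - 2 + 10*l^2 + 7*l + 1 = 20*l^2 + 20*l - 40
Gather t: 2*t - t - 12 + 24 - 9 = t + 3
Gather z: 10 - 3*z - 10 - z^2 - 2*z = -z^2 - 5*z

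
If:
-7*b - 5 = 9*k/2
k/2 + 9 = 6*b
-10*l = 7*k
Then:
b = 76/61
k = -186/61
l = 651/305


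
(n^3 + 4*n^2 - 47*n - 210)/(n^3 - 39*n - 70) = (n + 6)/(n + 2)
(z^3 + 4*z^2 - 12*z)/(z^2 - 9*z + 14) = z*(z + 6)/(z - 7)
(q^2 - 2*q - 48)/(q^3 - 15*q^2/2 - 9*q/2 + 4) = 2*(q + 6)/(2*q^2 + q - 1)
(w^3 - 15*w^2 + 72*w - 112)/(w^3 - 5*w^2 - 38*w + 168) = (w - 4)/(w + 6)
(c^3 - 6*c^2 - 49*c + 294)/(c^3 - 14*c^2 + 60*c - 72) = (c^2 - 49)/(c^2 - 8*c + 12)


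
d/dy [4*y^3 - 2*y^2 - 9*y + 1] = 12*y^2 - 4*y - 9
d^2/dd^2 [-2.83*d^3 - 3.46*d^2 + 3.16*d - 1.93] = -16.98*d - 6.92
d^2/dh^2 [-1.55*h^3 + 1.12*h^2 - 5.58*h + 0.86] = 2.24 - 9.3*h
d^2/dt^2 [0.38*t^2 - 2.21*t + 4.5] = 0.760000000000000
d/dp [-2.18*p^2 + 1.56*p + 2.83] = 1.56 - 4.36*p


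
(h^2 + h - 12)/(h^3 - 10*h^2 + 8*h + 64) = (h^2 + h - 12)/(h^3 - 10*h^2 + 8*h + 64)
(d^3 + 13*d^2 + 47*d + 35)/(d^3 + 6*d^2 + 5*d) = (d + 7)/d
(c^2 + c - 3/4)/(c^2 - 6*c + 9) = (c^2 + c - 3/4)/(c^2 - 6*c + 9)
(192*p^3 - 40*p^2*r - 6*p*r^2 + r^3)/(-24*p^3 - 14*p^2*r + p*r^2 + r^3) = (-48*p^2 - 2*p*r + r^2)/(6*p^2 + 5*p*r + r^2)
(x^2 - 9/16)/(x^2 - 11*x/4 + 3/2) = (x + 3/4)/(x - 2)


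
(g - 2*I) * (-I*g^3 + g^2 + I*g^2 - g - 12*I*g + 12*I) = -I*g^4 - g^3 + I*g^3 + g^2 - 14*I*g^2 - 24*g + 14*I*g + 24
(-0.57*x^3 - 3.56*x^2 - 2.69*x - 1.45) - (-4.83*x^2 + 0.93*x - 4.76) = -0.57*x^3 + 1.27*x^2 - 3.62*x + 3.31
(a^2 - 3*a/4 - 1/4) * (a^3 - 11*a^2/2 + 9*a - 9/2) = a^5 - 25*a^4/4 + 103*a^3/8 - 79*a^2/8 + 9*a/8 + 9/8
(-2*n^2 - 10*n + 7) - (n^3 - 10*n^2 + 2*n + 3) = -n^3 + 8*n^2 - 12*n + 4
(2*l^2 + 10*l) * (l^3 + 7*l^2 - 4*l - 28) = 2*l^5 + 24*l^4 + 62*l^3 - 96*l^2 - 280*l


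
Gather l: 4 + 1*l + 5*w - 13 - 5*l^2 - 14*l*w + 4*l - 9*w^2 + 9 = -5*l^2 + l*(5 - 14*w) - 9*w^2 + 5*w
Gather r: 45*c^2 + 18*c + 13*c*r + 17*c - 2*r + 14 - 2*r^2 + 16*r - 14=45*c^2 + 35*c - 2*r^2 + r*(13*c + 14)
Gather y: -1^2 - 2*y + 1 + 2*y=0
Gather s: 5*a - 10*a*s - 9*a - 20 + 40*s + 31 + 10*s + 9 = -4*a + s*(50 - 10*a) + 20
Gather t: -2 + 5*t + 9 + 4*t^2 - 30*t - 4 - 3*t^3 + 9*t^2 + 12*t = -3*t^3 + 13*t^2 - 13*t + 3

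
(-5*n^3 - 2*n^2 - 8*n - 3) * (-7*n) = 35*n^4 + 14*n^3 + 56*n^2 + 21*n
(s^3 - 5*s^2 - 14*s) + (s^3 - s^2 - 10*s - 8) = 2*s^3 - 6*s^2 - 24*s - 8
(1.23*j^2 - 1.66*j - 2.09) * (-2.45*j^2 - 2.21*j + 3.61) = -3.0135*j^4 + 1.3487*j^3 + 13.2294*j^2 - 1.3737*j - 7.5449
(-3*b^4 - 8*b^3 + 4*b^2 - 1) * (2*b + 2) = -6*b^5 - 22*b^4 - 8*b^3 + 8*b^2 - 2*b - 2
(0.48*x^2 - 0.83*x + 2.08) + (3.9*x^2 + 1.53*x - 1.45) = 4.38*x^2 + 0.7*x + 0.63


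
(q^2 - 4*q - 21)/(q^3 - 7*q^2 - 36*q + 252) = (q + 3)/(q^2 - 36)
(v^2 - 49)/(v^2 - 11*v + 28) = (v + 7)/(v - 4)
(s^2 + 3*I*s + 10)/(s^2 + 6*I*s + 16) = (s + 5*I)/(s + 8*I)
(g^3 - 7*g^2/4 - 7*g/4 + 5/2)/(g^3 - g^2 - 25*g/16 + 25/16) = 4*(g - 2)/(4*g - 5)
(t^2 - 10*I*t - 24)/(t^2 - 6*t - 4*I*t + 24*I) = (t - 6*I)/(t - 6)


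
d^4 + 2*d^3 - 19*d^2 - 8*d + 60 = (d - 3)*(d - 2)*(d + 2)*(d + 5)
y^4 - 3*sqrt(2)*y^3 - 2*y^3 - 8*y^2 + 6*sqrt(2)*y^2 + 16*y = y*(y - 2)*(y - 4*sqrt(2))*(y + sqrt(2))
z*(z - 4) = z^2 - 4*z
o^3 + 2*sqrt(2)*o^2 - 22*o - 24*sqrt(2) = (o - 3*sqrt(2))*(o + sqrt(2))*(o + 4*sqrt(2))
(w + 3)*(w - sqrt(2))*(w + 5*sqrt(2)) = w^3 + 3*w^2 + 4*sqrt(2)*w^2 - 10*w + 12*sqrt(2)*w - 30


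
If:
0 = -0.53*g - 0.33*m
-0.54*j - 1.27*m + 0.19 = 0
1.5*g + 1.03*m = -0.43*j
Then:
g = -0.10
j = -0.04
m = 0.17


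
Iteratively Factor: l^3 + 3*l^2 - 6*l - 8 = (l + 4)*(l^2 - l - 2) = (l - 2)*(l + 4)*(l + 1)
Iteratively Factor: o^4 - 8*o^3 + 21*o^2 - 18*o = (o)*(o^3 - 8*o^2 + 21*o - 18) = o*(o - 3)*(o^2 - 5*o + 6) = o*(o - 3)^2*(o - 2)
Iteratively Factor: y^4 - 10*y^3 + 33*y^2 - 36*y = (y)*(y^3 - 10*y^2 + 33*y - 36) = y*(y - 3)*(y^2 - 7*y + 12) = y*(y - 4)*(y - 3)*(y - 3)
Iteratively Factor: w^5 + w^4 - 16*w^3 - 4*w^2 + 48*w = (w - 2)*(w^4 + 3*w^3 - 10*w^2 - 24*w) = (w - 2)*(w + 2)*(w^3 + w^2 - 12*w) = (w - 2)*(w + 2)*(w + 4)*(w^2 - 3*w) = (w - 3)*(w - 2)*(w + 2)*(w + 4)*(w)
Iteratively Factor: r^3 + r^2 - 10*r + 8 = (r - 2)*(r^2 + 3*r - 4) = (r - 2)*(r + 4)*(r - 1)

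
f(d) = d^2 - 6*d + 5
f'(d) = 2*d - 6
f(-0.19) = 6.18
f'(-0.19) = -6.38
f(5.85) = 4.12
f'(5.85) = 5.70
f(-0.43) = 7.76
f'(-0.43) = -6.86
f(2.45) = -3.70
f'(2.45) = -1.10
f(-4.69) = 55.14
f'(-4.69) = -15.38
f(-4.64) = 54.37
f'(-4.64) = -15.28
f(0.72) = 1.20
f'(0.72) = -4.56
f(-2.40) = 25.16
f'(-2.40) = -10.80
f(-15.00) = 320.00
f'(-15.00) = -36.00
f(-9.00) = 140.00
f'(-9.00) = -24.00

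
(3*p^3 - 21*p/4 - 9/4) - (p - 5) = 3*p^3 - 25*p/4 + 11/4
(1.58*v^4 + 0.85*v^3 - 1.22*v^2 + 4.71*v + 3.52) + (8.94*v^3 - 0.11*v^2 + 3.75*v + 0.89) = 1.58*v^4 + 9.79*v^3 - 1.33*v^2 + 8.46*v + 4.41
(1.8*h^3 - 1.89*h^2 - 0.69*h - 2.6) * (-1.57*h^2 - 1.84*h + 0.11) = -2.826*h^5 - 0.3447*h^4 + 4.7589*h^3 + 5.1437*h^2 + 4.7081*h - 0.286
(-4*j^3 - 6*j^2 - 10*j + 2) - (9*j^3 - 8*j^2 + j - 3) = -13*j^3 + 2*j^2 - 11*j + 5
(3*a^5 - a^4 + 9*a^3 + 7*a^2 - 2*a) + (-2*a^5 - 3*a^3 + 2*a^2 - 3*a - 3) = a^5 - a^4 + 6*a^3 + 9*a^2 - 5*a - 3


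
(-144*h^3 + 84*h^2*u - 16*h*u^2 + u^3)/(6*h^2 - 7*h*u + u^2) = (24*h^2 - 10*h*u + u^2)/(-h + u)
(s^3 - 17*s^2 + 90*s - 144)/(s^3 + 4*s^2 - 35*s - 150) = (s^2 - 11*s + 24)/(s^2 + 10*s + 25)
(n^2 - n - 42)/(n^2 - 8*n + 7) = (n + 6)/(n - 1)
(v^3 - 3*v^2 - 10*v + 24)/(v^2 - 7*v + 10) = (v^2 - v - 12)/(v - 5)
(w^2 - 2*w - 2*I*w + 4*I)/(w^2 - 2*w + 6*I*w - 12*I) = (w - 2*I)/(w + 6*I)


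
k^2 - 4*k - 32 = (k - 8)*(k + 4)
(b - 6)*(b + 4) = b^2 - 2*b - 24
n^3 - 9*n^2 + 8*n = n*(n - 8)*(n - 1)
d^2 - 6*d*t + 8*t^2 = (d - 4*t)*(d - 2*t)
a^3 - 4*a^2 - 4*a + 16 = (a - 4)*(a - 2)*(a + 2)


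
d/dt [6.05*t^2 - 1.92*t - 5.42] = 12.1*t - 1.92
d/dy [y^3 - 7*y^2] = y*(3*y - 14)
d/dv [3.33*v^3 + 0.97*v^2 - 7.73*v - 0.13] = 9.99*v^2 + 1.94*v - 7.73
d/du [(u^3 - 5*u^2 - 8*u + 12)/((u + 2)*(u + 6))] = (u^2 + 12*u - 48)/(u^2 + 12*u + 36)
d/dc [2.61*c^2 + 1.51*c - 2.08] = 5.22*c + 1.51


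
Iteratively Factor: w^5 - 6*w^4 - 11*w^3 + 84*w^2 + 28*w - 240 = (w + 2)*(w^4 - 8*w^3 + 5*w^2 + 74*w - 120) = (w - 4)*(w + 2)*(w^3 - 4*w^2 - 11*w + 30) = (w - 4)*(w - 2)*(w + 2)*(w^2 - 2*w - 15) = (w - 4)*(w - 2)*(w + 2)*(w + 3)*(w - 5)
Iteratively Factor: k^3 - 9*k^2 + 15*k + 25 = (k + 1)*(k^2 - 10*k + 25) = (k - 5)*(k + 1)*(k - 5)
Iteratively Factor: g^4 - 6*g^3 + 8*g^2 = (g)*(g^3 - 6*g^2 + 8*g) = g*(g - 2)*(g^2 - 4*g) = g*(g - 4)*(g - 2)*(g)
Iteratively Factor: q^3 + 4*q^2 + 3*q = (q + 3)*(q^2 + q) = (q + 1)*(q + 3)*(q)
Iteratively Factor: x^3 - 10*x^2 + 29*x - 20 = (x - 5)*(x^2 - 5*x + 4) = (x - 5)*(x - 1)*(x - 4)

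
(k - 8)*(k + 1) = k^2 - 7*k - 8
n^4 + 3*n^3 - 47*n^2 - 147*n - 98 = (n - 7)*(n + 1)*(n + 2)*(n + 7)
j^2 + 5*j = j*(j + 5)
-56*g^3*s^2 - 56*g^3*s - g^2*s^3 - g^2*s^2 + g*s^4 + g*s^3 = s*(-8*g + s)*(7*g + s)*(g*s + g)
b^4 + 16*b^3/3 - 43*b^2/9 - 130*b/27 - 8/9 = (b - 4/3)*(b + 1/3)^2*(b + 6)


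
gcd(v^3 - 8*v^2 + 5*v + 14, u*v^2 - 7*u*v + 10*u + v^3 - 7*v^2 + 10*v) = v - 2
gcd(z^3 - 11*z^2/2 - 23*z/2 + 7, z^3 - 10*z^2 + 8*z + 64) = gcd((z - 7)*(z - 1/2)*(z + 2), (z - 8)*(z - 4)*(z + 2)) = z + 2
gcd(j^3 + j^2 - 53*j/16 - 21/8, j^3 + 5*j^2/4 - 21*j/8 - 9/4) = j^2 + 11*j/4 + 3/2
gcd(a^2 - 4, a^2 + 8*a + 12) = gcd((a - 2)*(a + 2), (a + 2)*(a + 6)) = a + 2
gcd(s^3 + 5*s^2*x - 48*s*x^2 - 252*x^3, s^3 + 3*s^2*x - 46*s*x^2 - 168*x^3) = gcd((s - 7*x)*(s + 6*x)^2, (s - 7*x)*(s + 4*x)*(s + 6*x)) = -s^2 + s*x + 42*x^2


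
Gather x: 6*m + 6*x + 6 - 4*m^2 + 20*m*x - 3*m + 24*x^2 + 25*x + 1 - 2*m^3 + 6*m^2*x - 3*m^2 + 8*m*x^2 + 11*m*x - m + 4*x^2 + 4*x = -2*m^3 - 7*m^2 + 2*m + x^2*(8*m + 28) + x*(6*m^2 + 31*m + 35) + 7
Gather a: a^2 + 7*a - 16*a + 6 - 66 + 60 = a^2 - 9*a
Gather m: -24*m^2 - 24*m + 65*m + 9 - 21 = -24*m^2 + 41*m - 12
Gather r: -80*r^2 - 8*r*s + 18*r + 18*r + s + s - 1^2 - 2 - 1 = -80*r^2 + r*(36 - 8*s) + 2*s - 4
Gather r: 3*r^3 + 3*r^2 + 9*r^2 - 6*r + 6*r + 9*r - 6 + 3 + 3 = 3*r^3 + 12*r^2 + 9*r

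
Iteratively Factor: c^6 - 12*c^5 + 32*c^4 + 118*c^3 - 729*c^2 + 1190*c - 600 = (c - 5)*(c^5 - 7*c^4 - 3*c^3 + 103*c^2 - 214*c + 120) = (c - 5)*(c - 2)*(c^4 - 5*c^3 - 13*c^2 + 77*c - 60) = (c - 5)*(c - 2)*(c + 4)*(c^3 - 9*c^2 + 23*c - 15) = (c - 5)^2*(c - 2)*(c + 4)*(c^2 - 4*c + 3) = (c - 5)^2*(c - 2)*(c - 1)*(c + 4)*(c - 3)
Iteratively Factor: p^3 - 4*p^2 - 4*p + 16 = (p - 2)*(p^2 - 2*p - 8) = (p - 4)*(p - 2)*(p + 2)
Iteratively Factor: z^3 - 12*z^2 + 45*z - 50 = (z - 5)*(z^2 - 7*z + 10) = (z - 5)*(z - 2)*(z - 5)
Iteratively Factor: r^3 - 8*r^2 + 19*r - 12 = (r - 4)*(r^2 - 4*r + 3) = (r - 4)*(r - 3)*(r - 1)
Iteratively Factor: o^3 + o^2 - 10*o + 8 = (o - 1)*(o^2 + 2*o - 8) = (o - 2)*(o - 1)*(o + 4)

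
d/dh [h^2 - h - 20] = 2*h - 1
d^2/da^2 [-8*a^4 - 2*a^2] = -96*a^2 - 4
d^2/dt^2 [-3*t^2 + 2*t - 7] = -6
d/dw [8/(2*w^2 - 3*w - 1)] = 8*(3 - 4*w)/(-2*w^2 + 3*w + 1)^2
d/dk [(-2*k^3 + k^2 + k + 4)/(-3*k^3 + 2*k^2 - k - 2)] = (-k^4 + 10*k^3 + 45*k^2 - 20*k + 2)/(9*k^6 - 12*k^5 + 10*k^4 + 8*k^3 - 7*k^2 + 4*k + 4)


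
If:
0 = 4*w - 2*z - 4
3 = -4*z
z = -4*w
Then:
No Solution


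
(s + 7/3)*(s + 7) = s^2 + 28*s/3 + 49/3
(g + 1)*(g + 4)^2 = g^3 + 9*g^2 + 24*g + 16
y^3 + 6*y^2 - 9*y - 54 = (y - 3)*(y + 3)*(y + 6)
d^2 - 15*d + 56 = (d - 8)*(d - 7)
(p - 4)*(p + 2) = p^2 - 2*p - 8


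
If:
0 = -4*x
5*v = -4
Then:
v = -4/5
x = 0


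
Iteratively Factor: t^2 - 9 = (t - 3)*(t + 3)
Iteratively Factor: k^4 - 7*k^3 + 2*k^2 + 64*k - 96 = (k - 2)*(k^3 - 5*k^2 - 8*k + 48) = (k - 4)*(k - 2)*(k^2 - k - 12) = (k - 4)^2*(k - 2)*(k + 3)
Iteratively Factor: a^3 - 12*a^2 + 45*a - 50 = (a - 5)*(a^2 - 7*a + 10) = (a - 5)*(a - 2)*(a - 5)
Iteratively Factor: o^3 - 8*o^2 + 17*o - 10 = (o - 5)*(o^2 - 3*o + 2) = (o - 5)*(o - 1)*(o - 2)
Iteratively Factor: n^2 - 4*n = (n - 4)*(n)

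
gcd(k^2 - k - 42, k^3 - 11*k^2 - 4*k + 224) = k - 7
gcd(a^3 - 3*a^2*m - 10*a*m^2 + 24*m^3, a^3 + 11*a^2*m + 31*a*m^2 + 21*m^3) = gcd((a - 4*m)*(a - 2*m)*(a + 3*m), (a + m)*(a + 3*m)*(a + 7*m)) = a + 3*m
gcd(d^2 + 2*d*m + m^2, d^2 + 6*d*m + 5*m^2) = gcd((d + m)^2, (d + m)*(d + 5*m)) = d + m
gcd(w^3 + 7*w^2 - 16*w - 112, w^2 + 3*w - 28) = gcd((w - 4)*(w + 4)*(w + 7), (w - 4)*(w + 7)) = w^2 + 3*w - 28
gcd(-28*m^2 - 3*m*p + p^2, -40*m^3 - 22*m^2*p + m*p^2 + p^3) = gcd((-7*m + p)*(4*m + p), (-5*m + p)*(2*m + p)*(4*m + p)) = 4*m + p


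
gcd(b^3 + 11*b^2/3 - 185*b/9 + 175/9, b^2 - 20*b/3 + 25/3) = b - 5/3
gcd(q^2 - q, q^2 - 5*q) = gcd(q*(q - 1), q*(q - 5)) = q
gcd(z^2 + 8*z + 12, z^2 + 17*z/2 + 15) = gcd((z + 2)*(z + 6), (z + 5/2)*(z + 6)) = z + 6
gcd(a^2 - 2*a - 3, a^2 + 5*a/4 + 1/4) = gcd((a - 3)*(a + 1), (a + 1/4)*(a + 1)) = a + 1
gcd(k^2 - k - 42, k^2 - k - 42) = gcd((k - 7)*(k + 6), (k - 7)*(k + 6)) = k^2 - k - 42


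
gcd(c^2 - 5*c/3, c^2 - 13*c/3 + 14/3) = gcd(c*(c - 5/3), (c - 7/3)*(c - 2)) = 1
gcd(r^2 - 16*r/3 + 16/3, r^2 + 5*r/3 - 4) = r - 4/3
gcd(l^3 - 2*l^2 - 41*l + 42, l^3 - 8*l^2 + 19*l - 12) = l - 1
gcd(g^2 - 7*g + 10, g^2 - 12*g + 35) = g - 5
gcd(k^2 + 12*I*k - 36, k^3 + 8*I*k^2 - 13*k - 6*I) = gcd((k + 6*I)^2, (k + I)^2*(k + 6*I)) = k + 6*I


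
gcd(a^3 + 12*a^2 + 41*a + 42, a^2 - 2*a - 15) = a + 3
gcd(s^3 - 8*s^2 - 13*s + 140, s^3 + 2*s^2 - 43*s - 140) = s^2 - 3*s - 28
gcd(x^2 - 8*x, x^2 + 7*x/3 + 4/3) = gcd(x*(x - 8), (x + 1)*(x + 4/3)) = 1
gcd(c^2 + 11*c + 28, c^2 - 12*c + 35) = 1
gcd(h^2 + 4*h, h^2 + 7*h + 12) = h + 4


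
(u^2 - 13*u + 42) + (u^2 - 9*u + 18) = 2*u^2 - 22*u + 60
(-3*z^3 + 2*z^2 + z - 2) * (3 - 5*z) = 15*z^4 - 19*z^3 + z^2 + 13*z - 6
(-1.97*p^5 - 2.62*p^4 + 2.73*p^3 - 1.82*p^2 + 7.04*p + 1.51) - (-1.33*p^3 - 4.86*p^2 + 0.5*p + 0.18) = -1.97*p^5 - 2.62*p^4 + 4.06*p^3 + 3.04*p^2 + 6.54*p + 1.33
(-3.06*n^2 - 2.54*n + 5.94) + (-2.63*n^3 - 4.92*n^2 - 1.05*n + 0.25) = -2.63*n^3 - 7.98*n^2 - 3.59*n + 6.19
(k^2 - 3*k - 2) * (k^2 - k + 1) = k^4 - 4*k^3 + 2*k^2 - k - 2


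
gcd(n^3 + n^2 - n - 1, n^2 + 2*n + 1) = n^2 + 2*n + 1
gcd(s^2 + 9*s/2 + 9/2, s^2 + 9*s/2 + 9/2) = s^2 + 9*s/2 + 9/2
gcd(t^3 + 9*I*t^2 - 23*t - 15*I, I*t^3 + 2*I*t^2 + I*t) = 1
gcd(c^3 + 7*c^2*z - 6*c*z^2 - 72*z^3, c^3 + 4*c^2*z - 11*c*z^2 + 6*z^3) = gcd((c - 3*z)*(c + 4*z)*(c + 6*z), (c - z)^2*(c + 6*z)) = c + 6*z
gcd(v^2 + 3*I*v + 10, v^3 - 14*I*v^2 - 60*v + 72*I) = v - 2*I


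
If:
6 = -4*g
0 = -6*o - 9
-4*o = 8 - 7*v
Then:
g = -3/2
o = -3/2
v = 2/7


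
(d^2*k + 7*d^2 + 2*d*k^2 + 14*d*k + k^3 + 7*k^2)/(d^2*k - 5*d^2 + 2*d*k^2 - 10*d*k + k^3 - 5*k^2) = (k + 7)/(k - 5)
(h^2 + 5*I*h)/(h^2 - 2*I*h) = (h + 5*I)/(h - 2*I)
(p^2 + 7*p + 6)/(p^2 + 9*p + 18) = (p + 1)/(p + 3)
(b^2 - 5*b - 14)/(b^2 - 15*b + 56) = (b + 2)/(b - 8)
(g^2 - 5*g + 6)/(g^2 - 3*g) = (g - 2)/g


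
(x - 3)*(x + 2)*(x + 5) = x^3 + 4*x^2 - 11*x - 30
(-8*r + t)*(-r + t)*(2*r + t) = 16*r^3 - 10*r^2*t - 7*r*t^2 + t^3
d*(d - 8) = d^2 - 8*d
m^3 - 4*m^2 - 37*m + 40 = (m - 8)*(m - 1)*(m + 5)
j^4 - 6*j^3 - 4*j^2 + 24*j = j*(j - 6)*(j - 2)*(j + 2)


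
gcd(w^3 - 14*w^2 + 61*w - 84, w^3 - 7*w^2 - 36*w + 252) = w - 7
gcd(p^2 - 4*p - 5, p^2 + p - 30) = p - 5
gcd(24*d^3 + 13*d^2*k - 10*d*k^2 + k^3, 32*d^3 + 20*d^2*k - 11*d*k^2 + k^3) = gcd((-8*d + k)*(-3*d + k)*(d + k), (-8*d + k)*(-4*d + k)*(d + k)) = 8*d^2 + 7*d*k - k^2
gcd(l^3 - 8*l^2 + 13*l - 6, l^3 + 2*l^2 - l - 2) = l - 1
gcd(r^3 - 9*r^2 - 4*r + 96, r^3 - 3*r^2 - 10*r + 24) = r^2 - r - 12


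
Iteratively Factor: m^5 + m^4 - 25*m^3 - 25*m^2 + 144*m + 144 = (m + 1)*(m^4 - 25*m^2 + 144) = (m + 1)*(m + 3)*(m^3 - 3*m^2 - 16*m + 48) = (m + 1)*(m + 3)*(m + 4)*(m^2 - 7*m + 12) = (m - 4)*(m + 1)*(m + 3)*(m + 4)*(m - 3)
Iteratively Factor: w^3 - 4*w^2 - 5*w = (w - 5)*(w^2 + w) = w*(w - 5)*(w + 1)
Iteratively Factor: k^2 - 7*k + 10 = (k - 5)*(k - 2)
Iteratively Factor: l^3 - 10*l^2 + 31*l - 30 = (l - 5)*(l^2 - 5*l + 6) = (l - 5)*(l - 3)*(l - 2)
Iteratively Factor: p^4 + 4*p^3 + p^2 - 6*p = (p + 2)*(p^3 + 2*p^2 - 3*p) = (p - 1)*(p + 2)*(p^2 + 3*p) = (p - 1)*(p + 2)*(p + 3)*(p)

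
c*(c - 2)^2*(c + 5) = c^4 + c^3 - 16*c^2 + 20*c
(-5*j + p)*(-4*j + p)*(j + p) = 20*j^3 + 11*j^2*p - 8*j*p^2 + p^3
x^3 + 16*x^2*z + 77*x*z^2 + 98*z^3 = (x + 2*z)*(x + 7*z)^2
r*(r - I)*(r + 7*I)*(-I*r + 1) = -I*r^4 + 7*r^3 - I*r^2 + 7*r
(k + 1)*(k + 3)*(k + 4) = k^3 + 8*k^2 + 19*k + 12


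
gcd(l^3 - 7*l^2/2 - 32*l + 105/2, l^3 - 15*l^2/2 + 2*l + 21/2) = l^2 - 17*l/2 + 21/2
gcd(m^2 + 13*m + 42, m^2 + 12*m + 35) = m + 7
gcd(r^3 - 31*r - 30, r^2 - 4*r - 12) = r - 6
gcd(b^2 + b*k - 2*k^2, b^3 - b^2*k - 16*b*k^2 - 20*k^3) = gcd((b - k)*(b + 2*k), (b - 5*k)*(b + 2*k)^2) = b + 2*k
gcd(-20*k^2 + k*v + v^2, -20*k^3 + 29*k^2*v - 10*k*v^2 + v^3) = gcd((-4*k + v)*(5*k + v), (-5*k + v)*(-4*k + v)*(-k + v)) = -4*k + v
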